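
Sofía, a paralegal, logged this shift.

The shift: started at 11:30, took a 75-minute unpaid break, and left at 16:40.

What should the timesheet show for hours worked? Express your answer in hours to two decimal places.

The shift: 11:30–16:40 = 5 h 10 min; less 75 min break → 3 h 55 min

3.92 hours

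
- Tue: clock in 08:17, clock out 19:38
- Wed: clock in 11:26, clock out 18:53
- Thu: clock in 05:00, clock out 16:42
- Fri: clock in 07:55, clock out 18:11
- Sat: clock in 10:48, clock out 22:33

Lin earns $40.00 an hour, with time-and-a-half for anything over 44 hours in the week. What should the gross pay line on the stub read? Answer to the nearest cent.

$2271.00

Tue: 08:17–19:38 = 11 h 21 min
Wed: 11:26–18:53 = 7 h 27 min
Thu: 05:00–16:42 = 11 h 42 min
Fri: 07:55–18:11 = 10 h 16 min
Sat: 10:48–22:33 = 11 h 45 min
Total worked: 52 h 31 min = 3151 min.
Regular 44 h 0 min = 2640 min at $40.00/h; overtime 8 h 31 min = 511 min at $60.00/h.
Pay = (2640 × $40.00 + 511 × $60.00) ÷ 60 = $2271.00.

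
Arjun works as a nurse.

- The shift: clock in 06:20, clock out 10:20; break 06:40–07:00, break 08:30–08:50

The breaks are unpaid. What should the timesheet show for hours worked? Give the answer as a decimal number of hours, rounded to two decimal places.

3.33 hours

The shift: 06:20–10:20 = 4 h 0 min; less 40 min break → 3 h 20 min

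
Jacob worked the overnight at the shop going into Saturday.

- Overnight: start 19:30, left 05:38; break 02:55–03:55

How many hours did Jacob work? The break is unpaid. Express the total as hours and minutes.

9 h 8 min

Overnight: 19:30 → midnight = 4 h 30 min; midnight → 05:38 = 5 h 38 min; span 10 h 8 min; less 60 min break → 9 h 8 min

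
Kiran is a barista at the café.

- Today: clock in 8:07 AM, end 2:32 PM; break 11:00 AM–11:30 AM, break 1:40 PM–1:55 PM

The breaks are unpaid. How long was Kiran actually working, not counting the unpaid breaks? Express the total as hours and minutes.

5 h 40 min

Today: 8:07 AM–2:32 PM = 6 h 25 min; less 45 min break → 5 h 40 min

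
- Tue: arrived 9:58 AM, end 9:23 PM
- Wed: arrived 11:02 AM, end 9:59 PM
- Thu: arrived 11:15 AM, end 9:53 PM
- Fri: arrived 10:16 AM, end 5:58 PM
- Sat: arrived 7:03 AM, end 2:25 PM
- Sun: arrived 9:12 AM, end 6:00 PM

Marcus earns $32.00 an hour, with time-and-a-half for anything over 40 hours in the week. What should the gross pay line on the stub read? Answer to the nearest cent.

Tue: 9:58 AM–9:23 PM = 11 h 25 min
Wed: 11:02 AM–9:59 PM = 10 h 57 min
Thu: 11:15 AM–9:53 PM = 10 h 38 min
Fri: 10:16 AM–5:58 PM = 7 h 42 min
Sat: 7:03 AM–2:25 PM = 7 h 22 min
Sun: 9:12 AM–6:00 PM = 8 h 48 min
Total worked: 56 h 52 min = 3412 min.
Regular 40 h 0 min = 2400 min at $32.00/h; overtime 16 h 52 min = 1012 min at $48.00/h.
Pay = (2400 × $32.00 + 1012 × $48.00) ÷ 60 = $2089.60.

$2089.60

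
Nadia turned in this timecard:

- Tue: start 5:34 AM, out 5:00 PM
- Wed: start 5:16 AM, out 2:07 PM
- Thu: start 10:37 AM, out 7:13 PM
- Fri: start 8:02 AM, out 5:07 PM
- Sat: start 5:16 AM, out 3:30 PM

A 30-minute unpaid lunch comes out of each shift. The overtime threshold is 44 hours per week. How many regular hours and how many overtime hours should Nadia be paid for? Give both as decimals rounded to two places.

Regular 44.00 hours, overtime 1.70 hours

Tue: 5:34 AM–5:00 PM = 11 h 26 min; less 30 min break → 10 h 56 min
Wed: 5:16 AM–2:07 PM = 8 h 51 min; less 30 min break → 8 h 21 min
Thu: 10:37 AM–7:13 PM = 8 h 36 min; less 30 min break → 8 h 6 min
Fri: 8:02 AM–5:07 PM = 9 h 5 min; less 30 min break → 8 h 35 min
Sat: 5:16 AM–3:30 PM = 10 h 14 min; less 30 min break → 9 h 44 min
Total worked: 45 h 42 min = 45.70 h.
Threshold 44 h → overtime 1 h 42 min, regular 44 h 0 min.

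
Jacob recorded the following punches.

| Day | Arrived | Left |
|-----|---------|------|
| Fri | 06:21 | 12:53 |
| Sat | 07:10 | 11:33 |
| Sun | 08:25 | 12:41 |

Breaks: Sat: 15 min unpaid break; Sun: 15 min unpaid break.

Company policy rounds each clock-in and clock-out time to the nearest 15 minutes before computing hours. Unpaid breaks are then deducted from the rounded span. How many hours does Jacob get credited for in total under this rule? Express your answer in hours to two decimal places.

14.75 hours

Fri: in 06:21→06:15, out 12:53→13:00; 6 h 45 min
Sat: in 07:10→07:15, out 11:33→11:30; 4 h 15 min − 15 min = 4 h 0 min
Sun: in 08:25→08:30, out 12:41→12:45; 4 h 15 min − 15 min = 4 h 0 min
Total credited: 14 h 45 min.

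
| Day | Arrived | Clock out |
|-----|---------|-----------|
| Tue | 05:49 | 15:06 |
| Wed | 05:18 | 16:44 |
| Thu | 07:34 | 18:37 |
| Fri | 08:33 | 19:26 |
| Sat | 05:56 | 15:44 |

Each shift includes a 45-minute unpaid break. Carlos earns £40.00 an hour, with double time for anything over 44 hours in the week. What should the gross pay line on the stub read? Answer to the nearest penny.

£2136.00

Tue: 05:49–15:06 = 9 h 17 min; less 45 min break → 8 h 32 min
Wed: 05:18–16:44 = 11 h 26 min; less 45 min break → 10 h 41 min
Thu: 07:34–18:37 = 11 h 3 min; less 45 min break → 10 h 18 min
Fri: 08:33–19:26 = 10 h 53 min; less 45 min break → 10 h 8 min
Sat: 05:56–15:44 = 9 h 48 min; less 45 min break → 9 h 3 min
Total worked: 48 h 42 min = 2922 min.
Regular 44 h 0 min = 2640 min at £40.00/h; overtime 4 h 42 min = 282 min at £80.00/h.
Pay = (2640 × £40.00 + 282 × £80.00) ÷ 60 = £2136.00.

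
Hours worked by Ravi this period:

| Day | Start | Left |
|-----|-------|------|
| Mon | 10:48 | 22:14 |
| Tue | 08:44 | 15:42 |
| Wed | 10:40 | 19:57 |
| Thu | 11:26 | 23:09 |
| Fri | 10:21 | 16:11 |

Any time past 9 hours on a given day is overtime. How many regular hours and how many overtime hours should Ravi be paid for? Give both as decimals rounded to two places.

Mon: 10:48–22:14 = 11 h 26 min
Tue: 08:44–15:42 = 6 h 58 min
Wed: 10:40–19:57 = 9 h 17 min
Thu: 11:26–23:09 = 11 h 43 min
Fri: 10:21–16:11 = 5 h 50 min
Mon reg 9 h 0 min / OT 2 h 26 min; Tue reg 6 h 58 min / OT 0 h 0 min; Wed reg 9 h 0 min / OT 0 h 17 min; Thu reg 9 h 0 min / OT 2 h 43 min; Fri reg 5 h 50 min / OT 0 h 0 min.
Totals: regular 39 h 48 min, overtime 5 h 26 min.

Regular 39.80 hours, overtime 5.43 hours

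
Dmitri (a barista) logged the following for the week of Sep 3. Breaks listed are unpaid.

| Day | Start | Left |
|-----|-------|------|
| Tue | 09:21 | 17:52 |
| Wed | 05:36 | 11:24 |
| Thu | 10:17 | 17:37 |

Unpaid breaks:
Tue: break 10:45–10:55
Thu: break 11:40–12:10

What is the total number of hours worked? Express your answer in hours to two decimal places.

20.98 hours

Tue: 09:21–17:52 = 8 h 31 min; less 10 min break → 8 h 21 min
Wed: 05:36–11:24 = 5 h 48 min
Thu: 10:17–17:37 = 7 h 20 min; less 30 min break → 6 h 50 min
Total: 8 h 21 min + 5 h 48 min + 6 h 50 min = 20 h 59 min.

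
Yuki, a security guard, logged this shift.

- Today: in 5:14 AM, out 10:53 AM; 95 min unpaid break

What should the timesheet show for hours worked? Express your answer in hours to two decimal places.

Today: 5:14 AM–10:53 AM = 5 h 39 min; less 95 min break → 4 h 4 min

4.07 hours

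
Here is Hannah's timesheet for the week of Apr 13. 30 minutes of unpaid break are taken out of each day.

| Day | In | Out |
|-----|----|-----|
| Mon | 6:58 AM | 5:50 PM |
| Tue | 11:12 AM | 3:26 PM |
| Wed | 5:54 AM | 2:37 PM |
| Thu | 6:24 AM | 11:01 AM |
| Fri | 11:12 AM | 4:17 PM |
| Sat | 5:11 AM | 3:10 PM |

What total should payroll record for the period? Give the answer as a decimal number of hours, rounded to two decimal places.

Mon: 6:58 AM–5:50 PM = 10 h 52 min; less 30 min break → 10 h 22 min
Tue: 11:12 AM–3:26 PM = 4 h 14 min; less 30 min break → 3 h 44 min
Wed: 5:54 AM–2:37 PM = 8 h 43 min; less 30 min break → 8 h 13 min
Thu: 6:24 AM–11:01 AM = 4 h 37 min; less 30 min break → 4 h 7 min
Fri: 11:12 AM–4:17 PM = 5 h 5 min; less 30 min break → 4 h 35 min
Sat: 5:11 AM–3:10 PM = 9 h 59 min; less 30 min break → 9 h 29 min
Total: 10 h 22 min + 3 h 44 min + 8 h 13 min + 4 h 7 min + 4 h 35 min + 9 h 29 min = 40 h 30 min.

40.50 hours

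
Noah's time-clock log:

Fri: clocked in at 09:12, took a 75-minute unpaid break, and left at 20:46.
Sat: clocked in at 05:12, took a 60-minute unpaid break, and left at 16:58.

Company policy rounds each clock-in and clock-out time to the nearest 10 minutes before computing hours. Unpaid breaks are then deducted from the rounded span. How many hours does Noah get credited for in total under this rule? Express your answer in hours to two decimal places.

Fri: in 09:12→09:10, out 20:46→20:50; 11 h 40 min − 75 min = 10 h 25 min
Sat: in 05:12→05:10, out 16:58→17:00; 11 h 50 min − 60 min = 10 h 50 min
Total credited: 21 h 15 min.

21.25 hours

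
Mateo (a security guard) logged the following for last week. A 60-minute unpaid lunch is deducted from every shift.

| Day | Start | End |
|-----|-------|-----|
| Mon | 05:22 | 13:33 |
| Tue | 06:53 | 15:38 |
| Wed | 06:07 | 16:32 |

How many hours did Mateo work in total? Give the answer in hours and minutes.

Mon: 05:22–13:33 = 8 h 11 min; less 60 min break → 7 h 11 min
Tue: 06:53–15:38 = 8 h 45 min; less 60 min break → 7 h 45 min
Wed: 06:07–16:32 = 10 h 25 min; less 60 min break → 9 h 25 min
Total: 7 h 11 min + 7 h 45 min + 9 h 25 min = 24 h 21 min.

24 h 21 min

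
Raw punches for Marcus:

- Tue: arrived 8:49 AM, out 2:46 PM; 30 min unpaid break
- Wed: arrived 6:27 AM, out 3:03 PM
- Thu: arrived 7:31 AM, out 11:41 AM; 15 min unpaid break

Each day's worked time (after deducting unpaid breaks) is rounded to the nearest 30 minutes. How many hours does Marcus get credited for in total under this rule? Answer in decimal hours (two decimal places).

Tue: 8:49 AM–2:46 PM = 5 h 57 min − 30 min = 5 h 27 min → rounds to 5 h 30 min
Wed: 6:27 AM–3:03 PM = 8 h 36 min → rounds to 8 h 30 min
Thu: 7:31 AM–11:41 AM = 4 h 10 min − 15 min = 3 h 55 min → rounds to 4 h 0 min
Total credited: 18 h 0 min.

18.00 hours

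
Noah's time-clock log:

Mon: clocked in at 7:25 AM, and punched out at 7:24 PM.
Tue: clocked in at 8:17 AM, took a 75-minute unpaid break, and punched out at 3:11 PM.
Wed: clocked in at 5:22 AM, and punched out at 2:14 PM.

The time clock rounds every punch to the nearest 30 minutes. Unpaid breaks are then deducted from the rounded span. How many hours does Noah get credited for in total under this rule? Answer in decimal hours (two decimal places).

Mon: in 7:25 AM→7:30 AM, out 7:24 PM→7:30 PM; 12 h 0 min
Tue: in 8:17 AM→8:30 AM, out 3:11 PM→3:00 PM; 6 h 30 min − 75 min = 5 h 15 min
Wed: in 5:22 AM→5:30 AM, out 2:14 PM→2:00 PM; 8 h 30 min
Total credited: 25 h 45 min.

25.75 hours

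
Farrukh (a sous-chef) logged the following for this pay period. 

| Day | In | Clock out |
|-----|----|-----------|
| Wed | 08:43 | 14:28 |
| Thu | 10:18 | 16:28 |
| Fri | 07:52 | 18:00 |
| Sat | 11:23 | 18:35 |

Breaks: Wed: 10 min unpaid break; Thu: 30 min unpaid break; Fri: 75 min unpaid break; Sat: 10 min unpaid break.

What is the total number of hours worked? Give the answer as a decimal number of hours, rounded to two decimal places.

27.17 hours

Wed: 08:43–14:28 = 5 h 45 min; less 10 min break → 5 h 35 min
Thu: 10:18–16:28 = 6 h 10 min; less 30 min break → 5 h 40 min
Fri: 07:52–18:00 = 10 h 8 min; less 75 min break → 8 h 53 min
Sat: 11:23–18:35 = 7 h 12 min; less 10 min break → 7 h 2 min
Total: 5 h 35 min + 5 h 40 min + 8 h 53 min + 7 h 2 min = 27 h 10 min.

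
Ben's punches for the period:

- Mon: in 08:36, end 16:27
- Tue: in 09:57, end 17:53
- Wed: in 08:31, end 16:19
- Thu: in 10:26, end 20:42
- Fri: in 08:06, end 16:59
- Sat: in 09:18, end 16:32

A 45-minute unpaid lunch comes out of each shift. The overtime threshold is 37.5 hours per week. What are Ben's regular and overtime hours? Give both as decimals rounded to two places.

Regular 37.50 hours, overtime 7.97 hours

Mon: 08:36–16:27 = 7 h 51 min; less 45 min break → 7 h 6 min
Tue: 09:57–17:53 = 7 h 56 min; less 45 min break → 7 h 11 min
Wed: 08:31–16:19 = 7 h 48 min; less 45 min break → 7 h 3 min
Thu: 10:26–20:42 = 10 h 16 min; less 45 min break → 9 h 31 min
Fri: 08:06–16:59 = 8 h 53 min; less 45 min break → 8 h 8 min
Sat: 09:18–16:32 = 7 h 14 min; less 45 min break → 6 h 29 min
Total worked: 45 h 28 min = 45.47 h.
Threshold 37.5 h → overtime 7 h 58 min, regular 37 h 30 min.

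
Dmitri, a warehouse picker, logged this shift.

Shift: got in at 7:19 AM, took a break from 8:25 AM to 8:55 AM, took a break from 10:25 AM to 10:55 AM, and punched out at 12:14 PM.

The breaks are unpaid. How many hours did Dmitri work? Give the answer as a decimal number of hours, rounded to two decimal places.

3.92 hours

Shift: 7:19 AM–12:14 PM = 4 h 55 min; less 60 min break → 3 h 55 min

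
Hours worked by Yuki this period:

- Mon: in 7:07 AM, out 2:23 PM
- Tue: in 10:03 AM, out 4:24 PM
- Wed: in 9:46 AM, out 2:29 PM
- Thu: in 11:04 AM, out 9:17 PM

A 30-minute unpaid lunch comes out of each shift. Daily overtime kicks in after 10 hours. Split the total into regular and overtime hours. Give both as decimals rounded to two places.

Mon: 7:07 AM–2:23 PM = 7 h 16 min; less 30 min break → 6 h 46 min
Tue: 10:03 AM–4:24 PM = 6 h 21 min; less 30 min break → 5 h 51 min
Wed: 9:46 AM–2:29 PM = 4 h 43 min; less 30 min break → 4 h 13 min
Thu: 11:04 AM–9:17 PM = 10 h 13 min; less 30 min break → 9 h 43 min
Mon reg 6 h 46 min / OT 0 h 0 min; Tue reg 5 h 51 min / OT 0 h 0 min; Wed reg 4 h 13 min / OT 0 h 0 min; Thu reg 9 h 43 min / OT 0 h 0 min.
Totals: regular 26 h 33 min, overtime 0 h 0 min.

Regular 26.55 hours, overtime 0.00 hours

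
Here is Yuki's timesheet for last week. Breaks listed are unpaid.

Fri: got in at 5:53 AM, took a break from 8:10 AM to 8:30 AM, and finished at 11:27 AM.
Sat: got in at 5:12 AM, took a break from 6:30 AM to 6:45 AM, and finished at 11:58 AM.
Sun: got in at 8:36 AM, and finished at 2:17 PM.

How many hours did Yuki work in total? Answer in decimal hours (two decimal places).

17.43 hours

Fri: 5:53 AM–11:27 AM = 5 h 34 min; less 20 min break → 5 h 14 min
Sat: 5:12 AM–11:58 AM = 6 h 46 min; less 15 min break → 6 h 31 min
Sun: 8:36 AM–2:17 PM = 5 h 41 min
Total: 5 h 14 min + 6 h 31 min + 5 h 41 min = 17 h 26 min.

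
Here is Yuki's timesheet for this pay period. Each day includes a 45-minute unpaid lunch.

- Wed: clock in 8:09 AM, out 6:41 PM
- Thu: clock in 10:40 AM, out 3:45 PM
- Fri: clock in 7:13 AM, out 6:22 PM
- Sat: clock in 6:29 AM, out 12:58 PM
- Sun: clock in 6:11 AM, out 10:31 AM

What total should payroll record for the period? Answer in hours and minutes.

33 h 50 min

Wed: 8:09 AM–6:41 PM = 10 h 32 min; less 45 min break → 9 h 47 min
Thu: 10:40 AM–3:45 PM = 5 h 5 min; less 45 min break → 4 h 20 min
Fri: 7:13 AM–6:22 PM = 11 h 9 min; less 45 min break → 10 h 24 min
Sat: 6:29 AM–12:58 PM = 6 h 29 min; less 45 min break → 5 h 44 min
Sun: 6:11 AM–10:31 AM = 4 h 20 min; less 45 min break → 3 h 35 min
Total: 9 h 47 min + 4 h 20 min + 10 h 24 min + 5 h 44 min + 3 h 35 min = 33 h 50 min.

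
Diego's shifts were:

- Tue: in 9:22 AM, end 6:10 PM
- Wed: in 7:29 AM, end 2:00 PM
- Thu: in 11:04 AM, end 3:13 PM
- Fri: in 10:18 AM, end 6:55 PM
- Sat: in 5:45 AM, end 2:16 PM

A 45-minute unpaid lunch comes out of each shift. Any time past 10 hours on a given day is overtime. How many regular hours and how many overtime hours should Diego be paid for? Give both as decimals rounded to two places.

Tue: 9:22 AM–6:10 PM = 8 h 48 min; less 45 min break → 8 h 3 min
Wed: 7:29 AM–2:00 PM = 6 h 31 min; less 45 min break → 5 h 46 min
Thu: 11:04 AM–3:13 PM = 4 h 9 min; less 45 min break → 3 h 24 min
Fri: 10:18 AM–6:55 PM = 8 h 37 min; less 45 min break → 7 h 52 min
Sat: 5:45 AM–2:16 PM = 8 h 31 min; less 45 min break → 7 h 46 min
Tue reg 8 h 3 min / OT 0 h 0 min; Wed reg 5 h 46 min / OT 0 h 0 min; Thu reg 3 h 24 min / OT 0 h 0 min; Fri reg 7 h 52 min / OT 0 h 0 min; Sat reg 7 h 46 min / OT 0 h 0 min.
Totals: regular 32 h 51 min, overtime 0 h 0 min.

Regular 32.85 hours, overtime 0.00 hours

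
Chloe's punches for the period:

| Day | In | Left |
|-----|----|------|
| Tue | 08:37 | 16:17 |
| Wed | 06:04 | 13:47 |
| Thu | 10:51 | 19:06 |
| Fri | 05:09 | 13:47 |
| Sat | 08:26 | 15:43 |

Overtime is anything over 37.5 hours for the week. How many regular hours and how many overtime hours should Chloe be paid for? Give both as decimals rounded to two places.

Regular 37.50 hours, overtime 2.05 hours

Tue: 08:37–16:17 = 7 h 40 min
Wed: 06:04–13:47 = 7 h 43 min
Thu: 10:51–19:06 = 8 h 15 min
Fri: 05:09–13:47 = 8 h 38 min
Sat: 08:26–15:43 = 7 h 17 min
Total worked: 39 h 33 min = 39.55 h.
Threshold 37.5 h → overtime 2 h 3 min, regular 37 h 30 min.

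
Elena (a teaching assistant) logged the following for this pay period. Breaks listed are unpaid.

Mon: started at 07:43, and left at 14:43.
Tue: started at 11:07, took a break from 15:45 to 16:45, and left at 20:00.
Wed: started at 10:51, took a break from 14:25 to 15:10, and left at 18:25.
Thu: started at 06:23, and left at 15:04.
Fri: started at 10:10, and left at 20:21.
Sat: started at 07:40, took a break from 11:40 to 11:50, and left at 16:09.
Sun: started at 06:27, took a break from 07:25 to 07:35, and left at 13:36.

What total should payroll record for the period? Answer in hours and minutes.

Mon: 07:43–14:43 = 7 h 0 min
Tue: 11:07–20:00 = 8 h 53 min; less 60 min break → 7 h 53 min
Wed: 10:51–18:25 = 7 h 34 min; less 45 min break → 6 h 49 min
Thu: 06:23–15:04 = 8 h 41 min
Fri: 10:10–20:21 = 10 h 11 min
Sat: 07:40–16:09 = 8 h 29 min; less 10 min break → 8 h 19 min
Sun: 06:27–13:36 = 7 h 9 min; less 10 min break → 6 h 59 min
Total: 7 h 0 min + 7 h 53 min + 6 h 49 min + 8 h 41 min + 10 h 11 min + 8 h 19 min + 6 h 59 min = 55 h 52 min.

55 h 52 min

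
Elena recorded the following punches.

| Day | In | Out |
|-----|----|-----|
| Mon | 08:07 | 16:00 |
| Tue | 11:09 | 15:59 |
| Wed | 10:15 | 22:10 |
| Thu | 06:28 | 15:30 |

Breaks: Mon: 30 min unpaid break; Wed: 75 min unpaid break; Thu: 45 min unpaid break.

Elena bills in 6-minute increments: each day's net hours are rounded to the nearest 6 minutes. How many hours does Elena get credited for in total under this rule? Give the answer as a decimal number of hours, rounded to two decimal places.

31.20 hours

Mon: 08:07–16:00 = 7 h 53 min − 30 min = 7 h 23 min → rounds to 7 h 24 min
Tue: 11:09–15:59 = 4 h 50 min → rounds to 4 h 48 min
Wed: 10:15–22:10 = 11 h 55 min − 75 min = 10 h 40 min → rounds to 10 h 42 min
Thu: 06:28–15:30 = 9 h 2 min − 45 min = 8 h 17 min → rounds to 8 h 18 min
Total credited: 31 h 12 min.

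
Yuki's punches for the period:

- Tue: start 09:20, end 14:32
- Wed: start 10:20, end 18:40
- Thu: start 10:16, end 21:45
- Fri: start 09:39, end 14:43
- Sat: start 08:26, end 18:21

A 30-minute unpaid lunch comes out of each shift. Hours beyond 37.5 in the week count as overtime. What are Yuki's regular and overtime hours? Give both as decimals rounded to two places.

Regular 37.50 hours, overtime 0.00 hours

Tue: 09:20–14:32 = 5 h 12 min; less 30 min break → 4 h 42 min
Wed: 10:20–18:40 = 8 h 20 min; less 30 min break → 7 h 50 min
Thu: 10:16–21:45 = 11 h 29 min; less 30 min break → 10 h 59 min
Fri: 09:39–14:43 = 5 h 4 min; less 30 min break → 4 h 34 min
Sat: 08:26–18:21 = 9 h 55 min; less 30 min break → 9 h 25 min
Total worked: 37 h 30 min = 37.50 h.
Threshold 37.5 h → overtime 0 h 0 min, regular 37 h 30 min.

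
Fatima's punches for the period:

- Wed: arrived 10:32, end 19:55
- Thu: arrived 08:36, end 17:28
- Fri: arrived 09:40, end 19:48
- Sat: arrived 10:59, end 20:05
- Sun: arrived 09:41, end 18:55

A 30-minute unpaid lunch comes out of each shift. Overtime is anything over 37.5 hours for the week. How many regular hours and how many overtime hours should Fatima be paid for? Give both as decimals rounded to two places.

Wed: 10:32–19:55 = 9 h 23 min; less 30 min break → 8 h 53 min
Thu: 08:36–17:28 = 8 h 52 min; less 30 min break → 8 h 22 min
Fri: 09:40–19:48 = 10 h 8 min; less 30 min break → 9 h 38 min
Sat: 10:59–20:05 = 9 h 6 min; less 30 min break → 8 h 36 min
Sun: 09:41–18:55 = 9 h 14 min; less 30 min break → 8 h 44 min
Total worked: 44 h 13 min = 44.22 h.
Threshold 37.5 h → overtime 6 h 43 min, regular 37 h 30 min.

Regular 37.50 hours, overtime 6.72 hours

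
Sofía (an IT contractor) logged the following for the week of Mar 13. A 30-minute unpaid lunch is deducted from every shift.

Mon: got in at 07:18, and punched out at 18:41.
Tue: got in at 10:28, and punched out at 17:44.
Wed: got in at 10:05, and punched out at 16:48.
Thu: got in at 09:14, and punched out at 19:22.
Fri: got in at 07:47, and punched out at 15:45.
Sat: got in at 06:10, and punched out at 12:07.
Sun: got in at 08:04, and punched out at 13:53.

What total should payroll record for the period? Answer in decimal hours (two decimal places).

51.73 hours

Mon: 07:18–18:41 = 11 h 23 min; less 30 min break → 10 h 53 min
Tue: 10:28–17:44 = 7 h 16 min; less 30 min break → 6 h 46 min
Wed: 10:05–16:48 = 6 h 43 min; less 30 min break → 6 h 13 min
Thu: 09:14–19:22 = 10 h 8 min; less 30 min break → 9 h 38 min
Fri: 07:47–15:45 = 7 h 58 min; less 30 min break → 7 h 28 min
Sat: 06:10–12:07 = 5 h 57 min; less 30 min break → 5 h 27 min
Sun: 08:04–13:53 = 5 h 49 min; less 30 min break → 5 h 19 min
Total: 10 h 53 min + 6 h 46 min + 6 h 13 min + 9 h 38 min + 7 h 28 min + 5 h 27 min + 5 h 19 min = 51 h 44 min.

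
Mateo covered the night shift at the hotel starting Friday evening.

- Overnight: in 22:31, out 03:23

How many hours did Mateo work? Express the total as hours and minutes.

Overnight: 22:31 → midnight = 1 h 29 min; midnight → 03:23 = 3 h 23 min; span 4 h 52 min

4 h 52 min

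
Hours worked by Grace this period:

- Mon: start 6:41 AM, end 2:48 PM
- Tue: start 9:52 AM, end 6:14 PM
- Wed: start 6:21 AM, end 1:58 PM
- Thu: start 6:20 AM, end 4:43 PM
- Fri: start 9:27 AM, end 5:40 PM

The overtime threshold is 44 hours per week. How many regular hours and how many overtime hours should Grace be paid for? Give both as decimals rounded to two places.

Mon: 6:41 AM–2:48 PM = 8 h 7 min
Tue: 9:52 AM–6:14 PM = 8 h 22 min
Wed: 6:21 AM–1:58 PM = 7 h 37 min
Thu: 6:20 AM–4:43 PM = 10 h 23 min
Fri: 9:27 AM–5:40 PM = 8 h 13 min
Total worked: 42 h 42 min = 42.70 h.
Threshold 44 h → overtime 0 h 0 min, regular 42 h 42 min.

Regular 42.70 hours, overtime 0.00 hours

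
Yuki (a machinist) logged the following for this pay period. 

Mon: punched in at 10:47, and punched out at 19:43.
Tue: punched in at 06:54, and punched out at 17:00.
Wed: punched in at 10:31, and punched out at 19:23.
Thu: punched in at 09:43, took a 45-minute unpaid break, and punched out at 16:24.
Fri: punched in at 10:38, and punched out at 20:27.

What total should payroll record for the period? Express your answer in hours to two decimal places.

43.65 hours

Mon: 10:47–19:43 = 8 h 56 min
Tue: 06:54–17:00 = 10 h 6 min
Wed: 10:31–19:23 = 8 h 52 min
Thu: 09:43–16:24 = 6 h 41 min; less 45 min break → 5 h 56 min
Fri: 10:38–20:27 = 9 h 49 min
Total: 8 h 56 min + 10 h 6 min + 8 h 52 min + 5 h 56 min + 9 h 49 min = 43 h 39 min.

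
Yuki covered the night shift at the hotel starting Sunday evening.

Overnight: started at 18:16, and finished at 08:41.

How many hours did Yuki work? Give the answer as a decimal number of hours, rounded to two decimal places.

14.42 hours

Overnight: 18:16 → midnight = 5 h 44 min; midnight → 08:41 = 8 h 41 min; span 14 h 25 min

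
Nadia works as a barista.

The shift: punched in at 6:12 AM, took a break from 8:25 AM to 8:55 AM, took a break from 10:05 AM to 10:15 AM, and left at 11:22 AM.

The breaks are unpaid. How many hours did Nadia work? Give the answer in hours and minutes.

4 h 30 min

The shift: 6:12 AM–11:22 AM = 5 h 10 min; less 40 min break → 4 h 30 min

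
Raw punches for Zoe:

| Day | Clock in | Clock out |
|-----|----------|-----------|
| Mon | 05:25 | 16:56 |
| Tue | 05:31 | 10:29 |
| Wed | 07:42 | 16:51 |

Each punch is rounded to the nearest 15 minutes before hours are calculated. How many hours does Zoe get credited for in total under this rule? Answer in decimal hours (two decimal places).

Mon: in 05:25→05:30, out 16:56→17:00; 11 h 30 min
Tue: in 05:31→05:30, out 10:29→10:30; 5 h 0 min
Wed: in 07:42→07:45, out 16:51→16:45; 9 h 0 min
Total credited: 25 h 30 min.

25.50 hours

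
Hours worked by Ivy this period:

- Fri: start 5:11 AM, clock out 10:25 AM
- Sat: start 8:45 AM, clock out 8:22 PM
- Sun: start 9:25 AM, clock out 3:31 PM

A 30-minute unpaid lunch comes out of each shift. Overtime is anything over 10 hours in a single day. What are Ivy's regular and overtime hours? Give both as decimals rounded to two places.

Regular 20.33 hours, overtime 1.12 hours

Fri: 5:11 AM–10:25 AM = 5 h 14 min; less 30 min break → 4 h 44 min
Sat: 8:45 AM–8:22 PM = 11 h 37 min; less 30 min break → 11 h 7 min
Sun: 9:25 AM–3:31 PM = 6 h 6 min; less 30 min break → 5 h 36 min
Fri reg 4 h 44 min / OT 0 h 0 min; Sat reg 10 h 0 min / OT 1 h 7 min; Sun reg 5 h 36 min / OT 0 h 0 min.
Totals: regular 20 h 20 min, overtime 1 h 7 min.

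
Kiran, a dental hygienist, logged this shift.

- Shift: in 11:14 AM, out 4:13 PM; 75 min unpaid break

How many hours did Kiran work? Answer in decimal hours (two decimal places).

Shift: 11:14 AM–4:13 PM = 4 h 59 min; less 75 min break → 3 h 44 min

3.73 hours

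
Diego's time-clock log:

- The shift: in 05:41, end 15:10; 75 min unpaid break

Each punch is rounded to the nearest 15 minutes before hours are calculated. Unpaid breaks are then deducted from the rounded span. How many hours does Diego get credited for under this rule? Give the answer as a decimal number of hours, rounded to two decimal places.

8.25 hours

The shift: in 05:41→05:45, out 15:10→15:15; 9 h 30 min − 75 min = 8 h 15 min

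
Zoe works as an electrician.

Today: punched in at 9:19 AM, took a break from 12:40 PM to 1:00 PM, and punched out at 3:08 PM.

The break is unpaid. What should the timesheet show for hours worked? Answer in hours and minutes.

5 h 29 min

Today: 9:19 AM–3:08 PM = 5 h 49 min; less 20 min break → 5 h 29 min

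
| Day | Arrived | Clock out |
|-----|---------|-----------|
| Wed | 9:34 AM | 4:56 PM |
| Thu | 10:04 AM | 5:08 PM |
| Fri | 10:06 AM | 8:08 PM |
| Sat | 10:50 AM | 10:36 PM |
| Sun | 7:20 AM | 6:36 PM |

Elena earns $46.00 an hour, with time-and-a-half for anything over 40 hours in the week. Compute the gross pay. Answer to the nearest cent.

Wed: 9:34 AM–4:56 PM = 7 h 22 min
Thu: 10:04 AM–5:08 PM = 7 h 4 min
Fri: 10:06 AM–8:08 PM = 10 h 2 min
Sat: 10:50 AM–10:36 PM = 11 h 46 min
Sun: 7:20 AM–6:36 PM = 11 h 16 min
Total worked: 47 h 30 min = 2850 min.
Regular 40 h 0 min = 2400 min at $46.00/h; overtime 7 h 30 min = 450 min at $69.00/h.
Pay = (2400 × $46.00 + 450 × $69.00) ÷ 60 = $2357.50.

$2357.50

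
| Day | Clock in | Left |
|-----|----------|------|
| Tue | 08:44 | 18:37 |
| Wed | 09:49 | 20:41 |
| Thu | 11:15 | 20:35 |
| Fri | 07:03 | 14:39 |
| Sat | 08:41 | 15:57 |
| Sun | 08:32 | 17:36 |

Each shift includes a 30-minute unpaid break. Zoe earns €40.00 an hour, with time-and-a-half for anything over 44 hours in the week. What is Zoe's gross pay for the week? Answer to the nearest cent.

Tue: 08:44–18:37 = 9 h 53 min; less 30 min break → 9 h 23 min
Wed: 09:49–20:41 = 10 h 52 min; less 30 min break → 10 h 22 min
Thu: 11:15–20:35 = 9 h 20 min; less 30 min break → 8 h 50 min
Fri: 07:03–14:39 = 7 h 36 min; less 30 min break → 7 h 6 min
Sat: 08:41–15:57 = 7 h 16 min; less 30 min break → 6 h 46 min
Sun: 08:32–17:36 = 9 h 4 min; less 30 min break → 8 h 34 min
Total worked: 51 h 1 min = 3061 min.
Regular 44 h 0 min = 2640 min at €40.00/h; overtime 7 h 1 min = 421 min at €60.00/h.
Pay = (2640 × €40.00 + 421 × €60.00) ÷ 60 = €2181.00.

€2181.00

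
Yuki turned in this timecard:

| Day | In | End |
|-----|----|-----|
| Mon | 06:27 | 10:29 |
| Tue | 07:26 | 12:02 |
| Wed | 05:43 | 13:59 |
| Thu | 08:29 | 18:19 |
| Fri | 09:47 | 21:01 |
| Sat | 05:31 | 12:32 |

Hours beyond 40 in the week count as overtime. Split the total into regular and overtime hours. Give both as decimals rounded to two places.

Mon: 06:27–10:29 = 4 h 2 min
Tue: 07:26–12:02 = 4 h 36 min
Wed: 05:43–13:59 = 8 h 16 min
Thu: 08:29–18:19 = 9 h 50 min
Fri: 09:47–21:01 = 11 h 14 min
Sat: 05:31–12:32 = 7 h 1 min
Total worked: 44 h 59 min = 44.98 h.
Threshold 40 h → overtime 4 h 59 min, regular 40 h 0 min.

Regular 40.00 hours, overtime 4.98 hours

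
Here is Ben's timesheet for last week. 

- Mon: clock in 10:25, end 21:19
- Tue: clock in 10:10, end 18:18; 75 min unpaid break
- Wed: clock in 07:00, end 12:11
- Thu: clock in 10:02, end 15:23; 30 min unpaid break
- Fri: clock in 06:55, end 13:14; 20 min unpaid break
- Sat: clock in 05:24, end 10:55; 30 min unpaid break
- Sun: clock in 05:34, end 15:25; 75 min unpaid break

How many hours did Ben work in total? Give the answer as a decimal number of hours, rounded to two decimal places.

47.42 hours

Mon: 10:25–21:19 = 10 h 54 min
Tue: 10:10–18:18 = 8 h 8 min; less 75 min break → 6 h 53 min
Wed: 07:00–12:11 = 5 h 11 min
Thu: 10:02–15:23 = 5 h 21 min; less 30 min break → 4 h 51 min
Fri: 06:55–13:14 = 6 h 19 min; less 20 min break → 5 h 59 min
Sat: 05:24–10:55 = 5 h 31 min; less 30 min break → 5 h 1 min
Sun: 05:34–15:25 = 9 h 51 min; less 75 min break → 8 h 36 min
Total: 10 h 54 min + 6 h 53 min + 5 h 11 min + 4 h 51 min + 5 h 59 min + 5 h 1 min + 8 h 36 min = 47 h 25 min.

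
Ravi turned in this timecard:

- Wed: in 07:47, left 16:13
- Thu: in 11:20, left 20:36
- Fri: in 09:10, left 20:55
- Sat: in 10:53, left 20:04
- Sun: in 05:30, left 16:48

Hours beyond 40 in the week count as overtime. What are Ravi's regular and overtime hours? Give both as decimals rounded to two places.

Wed: 07:47–16:13 = 8 h 26 min
Thu: 11:20–20:36 = 9 h 16 min
Fri: 09:10–20:55 = 11 h 45 min
Sat: 10:53–20:04 = 9 h 11 min
Sun: 05:30–16:48 = 11 h 18 min
Total worked: 49 h 56 min = 49.93 h.
Threshold 40 h → overtime 9 h 56 min, regular 40 h 0 min.

Regular 40.00 hours, overtime 9.93 hours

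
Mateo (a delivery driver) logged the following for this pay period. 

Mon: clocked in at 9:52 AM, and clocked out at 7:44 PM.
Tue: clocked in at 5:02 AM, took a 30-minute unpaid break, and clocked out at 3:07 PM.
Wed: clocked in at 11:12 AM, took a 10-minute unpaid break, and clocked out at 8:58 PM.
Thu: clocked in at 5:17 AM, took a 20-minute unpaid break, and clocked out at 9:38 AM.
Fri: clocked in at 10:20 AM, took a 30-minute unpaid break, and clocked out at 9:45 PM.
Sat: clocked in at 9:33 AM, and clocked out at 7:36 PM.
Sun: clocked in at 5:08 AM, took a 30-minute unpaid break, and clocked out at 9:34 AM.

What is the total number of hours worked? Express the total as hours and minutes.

57 h 58 min

Mon: 9:52 AM–7:44 PM = 9 h 52 min
Tue: 5:02 AM–3:07 PM = 10 h 5 min; less 30 min break → 9 h 35 min
Wed: 11:12 AM–8:58 PM = 9 h 46 min; less 10 min break → 9 h 36 min
Thu: 5:17 AM–9:38 AM = 4 h 21 min; less 20 min break → 4 h 1 min
Fri: 10:20 AM–9:45 PM = 11 h 25 min; less 30 min break → 10 h 55 min
Sat: 9:33 AM–7:36 PM = 10 h 3 min
Sun: 5:08 AM–9:34 AM = 4 h 26 min; less 30 min break → 3 h 56 min
Total: 9 h 52 min + 9 h 35 min + 9 h 36 min + 4 h 1 min + 10 h 55 min + 10 h 3 min + 3 h 56 min = 57 h 58 min.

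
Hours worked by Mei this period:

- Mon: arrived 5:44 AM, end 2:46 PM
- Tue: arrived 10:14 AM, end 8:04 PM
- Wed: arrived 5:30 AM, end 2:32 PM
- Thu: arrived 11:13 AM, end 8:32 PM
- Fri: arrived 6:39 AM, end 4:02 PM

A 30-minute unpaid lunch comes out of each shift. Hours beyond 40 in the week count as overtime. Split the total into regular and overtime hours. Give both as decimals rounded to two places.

Mon: 5:44 AM–2:46 PM = 9 h 2 min; less 30 min break → 8 h 32 min
Tue: 10:14 AM–8:04 PM = 9 h 50 min; less 30 min break → 9 h 20 min
Wed: 5:30 AM–2:32 PM = 9 h 2 min; less 30 min break → 8 h 32 min
Thu: 11:13 AM–8:32 PM = 9 h 19 min; less 30 min break → 8 h 49 min
Fri: 6:39 AM–4:02 PM = 9 h 23 min; less 30 min break → 8 h 53 min
Total worked: 44 h 6 min = 44.10 h.
Threshold 40 h → overtime 4 h 6 min, regular 40 h 0 min.

Regular 40.00 hours, overtime 4.10 hours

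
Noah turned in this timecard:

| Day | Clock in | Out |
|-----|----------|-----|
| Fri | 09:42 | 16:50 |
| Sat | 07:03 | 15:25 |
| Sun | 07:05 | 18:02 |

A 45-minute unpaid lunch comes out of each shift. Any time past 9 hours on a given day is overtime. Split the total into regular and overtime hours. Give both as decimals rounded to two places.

Regular 23.00 hours, overtime 1.20 hours

Fri: 09:42–16:50 = 7 h 8 min; less 45 min break → 6 h 23 min
Sat: 07:03–15:25 = 8 h 22 min; less 45 min break → 7 h 37 min
Sun: 07:05–18:02 = 10 h 57 min; less 45 min break → 10 h 12 min
Fri reg 6 h 23 min / OT 0 h 0 min; Sat reg 7 h 37 min / OT 0 h 0 min; Sun reg 9 h 0 min / OT 1 h 12 min.
Totals: regular 23 h 0 min, overtime 1 h 12 min.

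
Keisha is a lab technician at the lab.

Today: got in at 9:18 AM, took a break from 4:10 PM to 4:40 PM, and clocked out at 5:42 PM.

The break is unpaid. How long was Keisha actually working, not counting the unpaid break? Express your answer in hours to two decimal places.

Today: 9:18 AM–5:42 PM = 8 h 24 min; less 30 min break → 7 h 54 min

7.90 hours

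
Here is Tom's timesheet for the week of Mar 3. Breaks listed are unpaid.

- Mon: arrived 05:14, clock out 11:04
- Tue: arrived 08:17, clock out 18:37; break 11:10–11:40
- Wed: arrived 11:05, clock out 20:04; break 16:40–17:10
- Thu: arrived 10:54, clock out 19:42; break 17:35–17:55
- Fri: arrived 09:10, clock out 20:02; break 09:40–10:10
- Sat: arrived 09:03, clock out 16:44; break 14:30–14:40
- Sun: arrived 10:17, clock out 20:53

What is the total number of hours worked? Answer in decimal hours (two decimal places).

61.10 hours

Mon: 05:14–11:04 = 5 h 50 min
Tue: 08:17–18:37 = 10 h 20 min; less 30 min break → 9 h 50 min
Wed: 11:05–20:04 = 8 h 59 min; less 30 min break → 8 h 29 min
Thu: 10:54–19:42 = 8 h 48 min; less 20 min break → 8 h 28 min
Fri: 09:10–20:02 = 10 h 52 min; less 30 min break → 10 h 22 min
Sat: 09:03–16:44 = 7 h 41 min; less 10 min break → 7 h 31 min
Sun: 10:17–20:53 = 10 h 36 min
Total: 5 h 50 min + 9 h 50 min + 8 h 29 min + 8 h 28 min + 10 h 22 min + 7 h 31 min + 10 h 36 min = 61 h 6 min.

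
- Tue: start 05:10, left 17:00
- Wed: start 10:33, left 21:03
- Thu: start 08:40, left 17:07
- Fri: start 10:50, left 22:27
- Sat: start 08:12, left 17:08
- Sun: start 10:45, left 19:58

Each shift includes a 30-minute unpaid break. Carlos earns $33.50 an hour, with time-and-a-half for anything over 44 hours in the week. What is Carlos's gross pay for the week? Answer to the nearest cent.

Tue: 05:10–17:00 = 11 h 50 min; less 30 min break → 11 h 20 min
Wed: 10:33–21:03 = 10 h 30 min; less 30 min break → 10 h 0 min
Thu: 08:40–17:07 = 8 h 27 min; less 30 min break → 7 h 57 min
Fri: 10:50–22:27 = 11 h 37 min; less 30 min break → 11 h 7 min
Sat: 08:12–17:08 = 8 h 56 min; less 30 min break → 8 h 26 min
Sun: 10:45–19:58 = 9 h 13 min; less 30 min break → 8 h 43 min
Total worked: 57 h 33 min = 3453 min.
Regular 44 h 0 min = 2640 min at $33.50/h; overtime 13 h 33 min = 813 min at $50.25/h.
Pay = (2640 × $33.50 + 813 × $50.25) ÷ 60 = $2154.89.

$2154.89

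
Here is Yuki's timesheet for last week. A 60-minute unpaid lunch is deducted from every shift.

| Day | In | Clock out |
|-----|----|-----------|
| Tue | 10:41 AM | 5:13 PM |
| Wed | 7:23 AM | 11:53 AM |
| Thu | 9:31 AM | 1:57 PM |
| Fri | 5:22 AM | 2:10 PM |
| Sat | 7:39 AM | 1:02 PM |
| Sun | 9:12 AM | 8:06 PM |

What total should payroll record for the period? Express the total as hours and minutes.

34 h 33 min

Tue: 10:41 AM–5:13 PM = 6 h 32 min; less 60 min break → 5 h 32 min
Wed: 7:23 AM–11:53 AM = 4 h 30 min; less 60 min break → 3 h 30 min
Thu: 9:31 AM–1:57 PM = 4 h 26 min; less 60 min break → 3 h 26 min
Fri: 5:22 AM–2:10 PM = 8 h 48 min; less 60 min break → 7 h 48 min
Sat: 7:39 AM–1:02 PM = 5 h 23 min; less 60 min break → 4 h 23 min
Sun: 9:12 AM–8:06 PM = 10 h 54 min; less 60 min break → 9 h 54 min
Total: 5 h 32 min + 3 h 30 min + 3 h 26 min + 7 h 48 min + 4 h 23 min + 9 h 54 min = 34 h 33 min.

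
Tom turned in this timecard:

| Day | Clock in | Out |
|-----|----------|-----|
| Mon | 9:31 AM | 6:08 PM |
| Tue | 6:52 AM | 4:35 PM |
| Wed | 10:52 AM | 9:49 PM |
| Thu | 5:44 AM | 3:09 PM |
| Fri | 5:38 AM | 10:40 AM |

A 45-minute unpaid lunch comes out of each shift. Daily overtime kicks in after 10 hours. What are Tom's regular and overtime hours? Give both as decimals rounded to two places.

Mon: 9:31 AM–6:08 PM = 8 h 37 min; less 45 min break → 7 h 52 min
Tue: 6:52 AM–4:35 PM = 9 h 43 min; less 45 min break → 8 h 58 min
Wed: 10:52 AM–9:49 PM = 10 h 57 min; less 45 min break → 10 h 12 min
Thu: 5:44 AM–3:09 PM = 9 h 25 min; less 45 min break → 8 h 40 min
Fri: 5:38 AM–10:40 AM = 5 h 2 min; less 45 min break → 4 h 17 min
Mon reg 7 h 52 min / OT 0 h 0 min; Tue reg 8 h 58 min / OT 0 h 0 min; Wed reg 10 h 0 min / OT 0 h 12 min; Thu reg 8 h 40 min / OT 0 h 0 min; Fri reg 4 h 17 min / OT 0 h 0 min.
Totals: regular 39 h 47 min, overtime 0 h 12 min.

Regular 39.78 hours, overtime 0.20 hours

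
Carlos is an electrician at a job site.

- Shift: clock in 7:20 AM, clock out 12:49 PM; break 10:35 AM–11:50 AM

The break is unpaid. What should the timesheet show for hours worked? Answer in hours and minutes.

Shift: 7:20 AM–12:49 PM = 5 h 29 min; less 75 min break → 4 h 14 min

4 h 14 min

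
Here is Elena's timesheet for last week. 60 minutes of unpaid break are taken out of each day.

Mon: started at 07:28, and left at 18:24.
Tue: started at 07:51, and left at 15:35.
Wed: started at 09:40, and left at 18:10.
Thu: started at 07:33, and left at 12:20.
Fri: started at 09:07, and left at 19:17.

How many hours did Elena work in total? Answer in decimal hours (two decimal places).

Mon: 07:28–18:24 = 10 h 56 min; less 60 min break → 9 h 56 min
Tue: 07:51–15:35 = 7 h 44 min; less 60 min break → 6 h 44 min
Wed: 09:40–18:10 = 8 h 30 min; less 60 min break → 7 h 30 min
Thu: 07:33–12:20 = 4 h 47 min; less 60 min break → 3 h 47 min
Fri: 09:07–19:17 = 10 h 10 min; less 60 min break → 9 h 10 min
Total: 9 h 56 min + 6 h 44 min + 7 h 30 min + 3 h 47 min + 9 h 10 min = 37 h 7 min.

37.12 hours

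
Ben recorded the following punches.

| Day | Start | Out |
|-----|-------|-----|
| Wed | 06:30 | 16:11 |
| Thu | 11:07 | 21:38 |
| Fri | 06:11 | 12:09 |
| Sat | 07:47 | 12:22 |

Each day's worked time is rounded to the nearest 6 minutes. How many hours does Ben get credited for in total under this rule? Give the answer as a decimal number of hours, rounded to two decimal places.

Wed: 06:30–16:11 = 9 h 41 min → rounds to 9 h 42 min
Thu: 11:07–21:38 = 10 h 31 min → rounds to 10 h 30 min
Fri: 06:11–12:09 = 5 h 58 min → rounds to 6 h 0 min
Sat: 07:47–12:22 = 4 h 35 min → rounds to 4 h 36 min
Total credited: 30 h 48 min.

30.80 hours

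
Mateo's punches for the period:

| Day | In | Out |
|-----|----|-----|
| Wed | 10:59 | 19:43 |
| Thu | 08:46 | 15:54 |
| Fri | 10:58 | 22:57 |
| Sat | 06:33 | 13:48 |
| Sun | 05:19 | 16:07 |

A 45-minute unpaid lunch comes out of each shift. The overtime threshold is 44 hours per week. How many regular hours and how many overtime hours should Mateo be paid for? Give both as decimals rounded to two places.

Regular 42.15 hours, overtime 0.00 hours

Wed: 10:59–19:43 = 8 h 44 min; less 45 min break → 7 h 59 min
Thu: 08:46–15:54 = 7 h 8 min; less 45 min break → 6 h 23 min
Fri: 10:58–22:57 = 11 h 59 min; less 45 min break → 11 h 14 min
Sat: 06:33–13:48 = 7 h 15 min; less 45 min break → 6 h 30 min
Sun: 05:19–16:07 = 10 h 48 min; less 45 min break → 10 h 3 min
Total worked: 42 h 9 min = 42.15 h.
Threshold 44 h → overtime 0 h 0 min, regular 42 h 9 min.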